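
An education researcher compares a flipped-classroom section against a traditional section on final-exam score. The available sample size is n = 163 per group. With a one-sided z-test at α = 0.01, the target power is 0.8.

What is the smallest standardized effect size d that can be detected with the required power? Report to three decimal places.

Need Φ(δ − 2.326) = 0.8, so δ = 2.326 + 0.842 = 3.168.
δ = d·√(n/2) ⇒ d = δ/√(n/2) = 3.168/√(163/2) = 0.3509.

d ≈ 0.351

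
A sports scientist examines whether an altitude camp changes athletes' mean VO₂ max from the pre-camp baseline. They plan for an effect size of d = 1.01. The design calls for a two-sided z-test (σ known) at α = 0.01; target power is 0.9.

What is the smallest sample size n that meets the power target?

n = 15

For power 0.9 need Φ(δ − z_{0.005}) = 0.9, so δ = z_{0.005} + z_{0.10} = 2.576 + 1.282 = 3.857.
(Ignoring the negligible lower-tail rejection probability gives the usual closed-form inversion.)
δ = d·√n ⇒ n = (δ/d)² = (3.857 / 1.01)² = 14.59.
Round up to the next whole unit.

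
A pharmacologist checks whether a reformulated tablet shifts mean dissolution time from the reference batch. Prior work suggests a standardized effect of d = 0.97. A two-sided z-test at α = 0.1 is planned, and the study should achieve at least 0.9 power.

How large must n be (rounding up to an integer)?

n = 10

Set Φ(δ − 1.645) = 0.9; then δ − 1.645 = Φ⁻¹(0.9) = 1.282, giving δ = 2.926.
(The Φ(−δ − z_{α/2}) term is vanishingly small for δ > 0 and is dropped in the standard sample-size formula.)
δ = d·√n ⇒ n = (δ/d)² = (2.926 / 0.97)² = 9.10.
Rounding up, n = 10.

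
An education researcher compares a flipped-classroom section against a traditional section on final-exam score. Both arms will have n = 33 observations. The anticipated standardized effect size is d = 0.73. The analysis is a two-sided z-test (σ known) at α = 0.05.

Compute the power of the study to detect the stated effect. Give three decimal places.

Power ≈ 0.843

Noncentrality parameter: λ = d·√(n/2) = 0.73 × √(33/2) = 2.9653
Critical value for a two-sided test at α = 0.05: z_{α/2} = 1.960.
Power = Φ(λ − 1.960) + Φ(−λ − 1.960) = Φ(1.005) + Φ(-4.925) = 0.8426 + 0.0000 = 0.8426.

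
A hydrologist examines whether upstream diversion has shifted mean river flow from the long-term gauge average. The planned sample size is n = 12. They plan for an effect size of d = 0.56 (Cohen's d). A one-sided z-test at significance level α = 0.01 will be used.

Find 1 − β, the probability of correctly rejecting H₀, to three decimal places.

Noncentrality parameter: δ = d·√n = 0.56 × √12 = 1.9399
One-sided α = 0.01 → critical value z_{0.01} = 2.326.
Power = P(Z > 2.326 − δ) = Φ(-0.386) = 0.3496.

Power ≈ 0.350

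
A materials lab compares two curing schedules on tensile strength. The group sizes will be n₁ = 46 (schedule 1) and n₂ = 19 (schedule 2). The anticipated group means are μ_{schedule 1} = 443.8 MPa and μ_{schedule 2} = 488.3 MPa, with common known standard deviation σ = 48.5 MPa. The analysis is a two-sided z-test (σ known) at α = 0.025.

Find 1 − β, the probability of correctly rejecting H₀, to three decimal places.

Power ≈ 0.869

Standardized effect: d = |μ_{schedule 1} − μ_{schedule 2}| / σ = |443.8 − 488.3| / 48.5 = 0.9175
Noncentrality parameter: δ = d / √(1/n₁ + 1/n₂) = 0.9175 / √(1/46 + 1/19) = 3.3645
Critical value for a two-sided test at α = 0.025: z_{α/2} = 2.241.
Power = Φ(δ − 2.241) + Φ(−δ − 2.241) = Φ(1.123) + Φ(-5.606) = 0.8693 + 0.0000 = 0.8693.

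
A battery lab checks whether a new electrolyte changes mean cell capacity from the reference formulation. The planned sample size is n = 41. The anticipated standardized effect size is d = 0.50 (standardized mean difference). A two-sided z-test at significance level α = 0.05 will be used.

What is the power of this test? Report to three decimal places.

Power ≈ 0.893

Noncentrality parameter: δ = d·√n = 0.50 × √41 = 3.2016
Critical value for a two-sided test at α = 0.05: z_{α/2} = 1.960.
Power = Φ(δ − 1.960) + Φ(−δ − 1.960) = Φ(1.242) + Φ(-5.162) = 0.8928 + 0.0000 = 0.8928.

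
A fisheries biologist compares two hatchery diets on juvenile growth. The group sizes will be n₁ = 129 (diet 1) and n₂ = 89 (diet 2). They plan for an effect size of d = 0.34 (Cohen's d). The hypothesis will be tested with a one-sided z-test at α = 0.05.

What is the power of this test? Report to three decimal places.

Noncentrality parameter: δ = d / √(1/n₁ + 1/n₂) = 0.34 / √(1/129 + 1/89) = 2.4674
One-sided α = 0.05 → critical value z_{0.05} = 1.645.
Power = P(Z > 1.645 − δ) = Φ(0.823) = 0.7946.

Power ≈ 0.795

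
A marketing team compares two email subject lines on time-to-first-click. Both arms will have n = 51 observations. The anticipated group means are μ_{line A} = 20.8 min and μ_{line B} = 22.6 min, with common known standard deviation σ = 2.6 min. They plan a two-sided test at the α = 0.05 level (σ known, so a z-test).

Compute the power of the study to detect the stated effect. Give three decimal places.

Power ≈ 0.938

Standardized effect: d = |μ_{line A} − μ_{line B}| / σ = |20.8 − 22.6| / 2.6 = 0.6923
Noncentrality parameter: δ = d·√(n/2) = 0.6923 × √(51/2) = 3.4960
Critical value for a two-sided test at α = 0.05: z_{α/2} = 1.960.
Power = Φ(δ − 1.960) + Φ(−δ − 1.960) = Φ(1.536) + Φ(-5.456) = 0.9377 + 0.0000 = 0.9377.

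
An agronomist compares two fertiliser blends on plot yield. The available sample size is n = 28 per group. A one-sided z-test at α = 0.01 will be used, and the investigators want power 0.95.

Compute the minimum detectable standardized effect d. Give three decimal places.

d ≈ 1.061

Need Φ(δ − 2.326) = 0.95, so δ = 2.326 + 1.645 = 3.971.
δ = d·√(n/2) ⇒ d = δ/√(n/2) = 3.971/√(28/2) = 1.0613.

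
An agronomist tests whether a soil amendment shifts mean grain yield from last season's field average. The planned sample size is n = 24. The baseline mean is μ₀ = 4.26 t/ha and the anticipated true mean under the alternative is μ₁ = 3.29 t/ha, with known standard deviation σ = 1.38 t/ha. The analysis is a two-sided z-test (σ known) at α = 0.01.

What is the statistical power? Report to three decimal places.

Standardized effect: d = |μ₁ − μ₀| / σ = |3.29 − 4.26| / 1.38 = 0.7029
Noncentrality parameter: δ = d·√n = 0.7029 × √24 = 3.4435
Critical value for a two-sided test at α = 0.01: z_{α/2} = 2.576.
Power = Φ(δ − 2.576) + Φ(−δ − 2.576) = Φ(0.868) + Φ(-6.019) = 0.8072 + 0.0000 = 0.8072.

Power ≈ 0.807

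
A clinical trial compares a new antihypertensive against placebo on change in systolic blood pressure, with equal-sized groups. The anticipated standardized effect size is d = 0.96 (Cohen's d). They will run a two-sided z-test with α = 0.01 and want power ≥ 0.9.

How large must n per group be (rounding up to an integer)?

For power 0.9 need Φ(δ − z_{0.005}) = 0.9, so δ = z_{0.005} + z_{0.10} = 2.576 + 1.282 = 3.857.
(Ignoring the negligible lower-tail rejection probability gives the usual closed-form inversion.)
δ = d·√(n/2) ⇒ n = 2(δ/d)² = 2 × (3.857 / 0.96)² = 32.29.
Rounding up, n = 33 per group.

n = 33 per group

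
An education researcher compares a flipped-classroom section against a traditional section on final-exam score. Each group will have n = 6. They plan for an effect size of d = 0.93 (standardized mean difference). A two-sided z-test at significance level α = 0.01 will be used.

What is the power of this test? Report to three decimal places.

Power ≈ 0.167

Noncentrality parameter: δ = d·√(n/2) = 0.93 × √(6/2) = 1.6108
Critical value for a two-sided test at α = 0.01: z_{α/2} = 2.576.
Power = Φ(δ − 2.576) + Φ(−δ − 2.576) = Φ(-0.965) + Φ(-4.187) = 0.1673 + 0.0000 = 0.1673.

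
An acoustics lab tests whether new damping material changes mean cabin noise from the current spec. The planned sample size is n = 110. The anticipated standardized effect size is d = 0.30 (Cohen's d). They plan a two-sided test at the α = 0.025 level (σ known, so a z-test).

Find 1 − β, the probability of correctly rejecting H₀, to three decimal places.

Noncentrality parameter: δ = d·√n = 0.30 × √110 = 3.1464
Critical value for a two-sided test at α = 0.025: z_{α/2} = 2.241.
Power = Φ(δ − 2.241) + Φ(−δ − 2.241) = Φ(0.905) + Φ(-5.388) = 0.8173 + 0.0000 = 0.8173.

Power ≈ 0.817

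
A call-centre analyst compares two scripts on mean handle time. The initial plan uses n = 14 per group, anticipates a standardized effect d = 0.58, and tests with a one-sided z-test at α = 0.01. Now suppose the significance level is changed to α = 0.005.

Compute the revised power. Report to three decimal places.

δ = d·√(n/2) = 0.58 × √(14/2) = 1.5345 (unchanged). New critical value: z_{0.005} = 2.576.
Revised power = P(Z > 2.576 − δ) = Φ(-1.041) = 0.1489.

Power ≈ 0.149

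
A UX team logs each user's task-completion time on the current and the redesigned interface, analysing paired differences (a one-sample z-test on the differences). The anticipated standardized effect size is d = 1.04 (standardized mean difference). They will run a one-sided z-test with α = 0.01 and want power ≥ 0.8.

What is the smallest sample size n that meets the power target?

n = 10

Set Φ(δ − 2.326) = 0.8; then δ − 2.326 = Φ⁻¹(0.8) = 0.842, giving δ = 3.168.
δ = d·√n ⇒ n = (δ/d)² = (3.168 / 1.04)² = 9.28.
Round up to the next whole unit.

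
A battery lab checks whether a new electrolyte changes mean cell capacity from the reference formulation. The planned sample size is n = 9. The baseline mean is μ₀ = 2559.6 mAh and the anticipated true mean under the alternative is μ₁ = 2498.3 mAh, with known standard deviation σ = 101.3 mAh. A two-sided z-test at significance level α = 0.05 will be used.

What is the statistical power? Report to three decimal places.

Power ≈ 0.443

Standardized effect: d = |μ₁ − μ₀| / σ = |2498.3 − 2559.6| / 101.3 = 0.6051
Noncentrality parameter: δ = d·√n = 0.6051 × √9 = 1.8154
Critical value for a two-sided test at α = 0.05: z_{α/2} = 1.960.
Power = Φ(δ − 1.960) + Φ(−δ − 1.960) = Φ(-0.145) + Φ(-3.775) = 0.4425 + 0.0001 = 0.4426.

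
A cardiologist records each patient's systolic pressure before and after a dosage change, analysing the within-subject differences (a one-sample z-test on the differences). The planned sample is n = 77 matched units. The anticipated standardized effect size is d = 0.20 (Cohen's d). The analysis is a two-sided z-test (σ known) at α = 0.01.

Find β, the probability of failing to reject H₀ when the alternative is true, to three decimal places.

Noncentrality parameter: δ = d·√n = 0.20 × √77 = 1.7550
Critical value for a two-sided test at α = 0.01: z_{α/2} = 2.576.
Power = Φ(δ − 2.576) + Φ(−δ − 2.576) = Φ(-0.821) + Φ(-4.331) = 0.2059 + 0.0000 = 0.2059.
Type II error: β = 1 − power = 1 − 0.2059 = 0.7941.

β ≈ 0.794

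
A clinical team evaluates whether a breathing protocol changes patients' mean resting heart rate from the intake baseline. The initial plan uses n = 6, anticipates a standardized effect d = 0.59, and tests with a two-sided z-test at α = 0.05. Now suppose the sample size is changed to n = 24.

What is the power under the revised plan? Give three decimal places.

With n = 24: δ = d·√n = 0.59 × √24 = 2.8904. Critical value z_{0.025} = 1.960.
Revised power = Φ(δ − 1.960) + Φ(−δ − 1.960) = Φ(0.930) + Φ(-4.850) = 0.8239 + 0.0000 = 0.8239.

Power ≈ 0.824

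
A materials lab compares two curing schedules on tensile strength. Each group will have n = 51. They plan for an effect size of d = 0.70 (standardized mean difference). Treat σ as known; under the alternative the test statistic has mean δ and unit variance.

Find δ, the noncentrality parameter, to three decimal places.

δ ≈ 3.535

δ = d·√(n/2) = 0.70 × √(51/2) = 3.5348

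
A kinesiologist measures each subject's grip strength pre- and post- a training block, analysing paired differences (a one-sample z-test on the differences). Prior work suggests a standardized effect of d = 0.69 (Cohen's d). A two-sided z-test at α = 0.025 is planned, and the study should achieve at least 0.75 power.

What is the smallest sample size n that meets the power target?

n = 18

Set Φ(δ − 2.241) = 0.75; then δ − 2.241 = Φ⁻¹(0.75) = 0.674, giving δ = 2.916.
(Ignoring the negligible lower-tail rejection probability gives the usual closed-form inversion.)
δ = d·√n ⇒ n = (δ/d)² = (2.916 / 0.69)² = 17.86.
Round up to the next whole unit.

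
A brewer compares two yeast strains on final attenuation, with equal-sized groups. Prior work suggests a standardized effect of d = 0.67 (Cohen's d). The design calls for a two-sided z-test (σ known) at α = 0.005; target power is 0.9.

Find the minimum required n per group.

Set Φ(δ − 2.807) = 0.9; then δ − 2.807 = Φ⁻¹(0.9) = 1.282, giving δ = 4.089.
(For δ > 0 the lower-tail rejection region contributes negligibly to power, so the one-term inversion is standard.)
δ = d·√(n/2) ⇒ n = 2(δ/d)² = 2 × (4.089 / 0.67)² = 74.48.
Round up to the next whole unit.

n = 75 per group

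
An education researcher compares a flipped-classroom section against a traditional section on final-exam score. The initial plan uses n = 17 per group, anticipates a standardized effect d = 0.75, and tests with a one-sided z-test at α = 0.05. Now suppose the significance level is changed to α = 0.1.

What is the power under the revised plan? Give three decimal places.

Power ≈ 0.817

δ = d·√(n/2) = 0.75 × √(17/2) = 2.1866 (unchanged). New critical value: z_{0.1} = 1.282.
Revised power = Φ(δ − 1.282) = Φ(0.905) = 0.8173.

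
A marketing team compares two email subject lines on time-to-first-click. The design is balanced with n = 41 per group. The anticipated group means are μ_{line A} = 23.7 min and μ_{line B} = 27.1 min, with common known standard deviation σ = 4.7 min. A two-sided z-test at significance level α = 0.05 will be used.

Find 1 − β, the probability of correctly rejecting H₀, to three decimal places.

Power ≈ 0.906

Standardized effect: d = |μ_{line A} − μ_{line B}| / σ = |23.7 − 27.1| / 4.7 = 0.7234
Noncentrality parameter: δ = d·√(n/2) = 0.7234 × √(41/2) = 3.2754
Two-sided α = 0.05 → critical value z_{0.025} = 1.960.
Power = Φ(δ − 1.960) + Φ(−δ − 1.960) = Φ(1.315) + Φ(-5.235) = 0.9058 + 0.0000 = 0.9058.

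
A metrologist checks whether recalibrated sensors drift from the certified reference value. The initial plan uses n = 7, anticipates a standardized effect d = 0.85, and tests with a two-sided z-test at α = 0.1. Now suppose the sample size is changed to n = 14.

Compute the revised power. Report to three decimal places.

Power ≈ 0.938

With n = 14: δ = d·√n = 0.85 × √14 = 3.1804. Critical value z_{0.05} = 1.645.
Revised power = Φ(δ − 1.645) + Φ(−δ − 1.645) = Φ(1.536) + Φ(-4.825) = 0.9377 + 0.0000 = 0.9377.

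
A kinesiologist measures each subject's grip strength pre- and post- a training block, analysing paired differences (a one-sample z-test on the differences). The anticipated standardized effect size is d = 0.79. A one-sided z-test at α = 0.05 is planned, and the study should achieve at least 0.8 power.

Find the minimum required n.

n = 10

Set Φ(δ − 1.645) = 0.8; then δ − 1.645 = Φ⁻¹(0.8) = 0.842, giving δ = 2.486.
δ = d·√n ⇒ n = (δ/d)² = (2.486 / 0.79)² = 9.91.
Rounding up, n = 10.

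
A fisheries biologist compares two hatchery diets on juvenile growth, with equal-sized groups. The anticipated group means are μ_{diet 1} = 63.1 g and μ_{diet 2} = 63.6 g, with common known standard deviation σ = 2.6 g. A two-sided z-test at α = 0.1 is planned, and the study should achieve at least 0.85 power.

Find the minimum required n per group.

Standardized effect: d = |μ_{diet 1} − μ_{diet 2}| / σ = |63.1 − 63.6| / 2.6 = 0.1923
For power 0.85 need Φ(δ − z_{0.05}) = 0.85, so δ = z_{0.05} + z_{0.15} = 1.645 + 1.036 = 2.681.
(The Φ(−δ − z_{α/2}) term is vanishingly small for δ > 0 and is dropped in the standard sample-size formula.)
δ = d·√(n/2) ⇒ n = 2(δ/d)² = 2 × (2.681 / 0.1923)² = 388.80.
Rounding up, n = 389 per group.

n = 389 per group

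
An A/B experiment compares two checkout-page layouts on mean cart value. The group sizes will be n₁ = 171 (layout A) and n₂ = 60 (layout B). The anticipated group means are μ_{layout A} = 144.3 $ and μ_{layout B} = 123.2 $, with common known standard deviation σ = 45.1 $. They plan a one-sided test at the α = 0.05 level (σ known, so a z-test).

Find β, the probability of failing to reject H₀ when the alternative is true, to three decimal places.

β ≈ 0.070

Standardized effect: d = |μ_{layout A} − μ_{layout B}| / σ = |144.3 − 123.2| / 45.1 = 0.4678
Noncentrality parameter: δ = d / √(1/n₁ + 1/n₂) = 0.4678 / √(1/171 + 1/60) = 3.1180
One-sided α = 0.05 → critical value z_{0.05} = 1.645.
Power = Φ(δ − 1.645) = Φ(1.473) = 0.9296.
Type II error: β = 1 − power = 1 − 0.9296 = 0.0704.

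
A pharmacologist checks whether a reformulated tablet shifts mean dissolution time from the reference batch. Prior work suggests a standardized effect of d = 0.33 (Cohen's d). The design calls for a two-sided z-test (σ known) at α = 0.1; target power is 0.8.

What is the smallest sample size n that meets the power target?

Set Φ(δ − 1.645) = 0.8; then δ − 1.645 = Φ⁻¹(0.8) = 0.842, giving δ = 2.486.
(The Φ(−δ − z_{α/2}) term is vanishingly small for δ > 0 and is dropped in the standard sample-size formula.)
δ = d·√n ⇒ n = (δ/d)² = (2.486 / 0.33)² = 56.77.
Round up to the next whole unit.

n = 57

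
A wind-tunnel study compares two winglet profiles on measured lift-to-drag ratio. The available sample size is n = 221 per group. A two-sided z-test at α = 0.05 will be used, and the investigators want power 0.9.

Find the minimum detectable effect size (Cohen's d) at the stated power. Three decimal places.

d ≈ 0.308

Required noncentrality: δ = z_{0.025} + z_{0.10} = 1.960 + 1.282 = 3.242.
(The second rejection-region term Φ(−δ − z_{α/2}) is negligible and dropped.)
δ = d·√(n/2) ⇒ d = δ/√(n/2) = 3.242/√(221/2) = 0.3084.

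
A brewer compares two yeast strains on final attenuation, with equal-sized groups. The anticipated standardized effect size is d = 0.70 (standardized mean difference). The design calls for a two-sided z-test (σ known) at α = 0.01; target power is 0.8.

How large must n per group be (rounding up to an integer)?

n = 48 per group

For power 0.8 need Φ(δ − z_{0.005}) = 0.8, so δ = z_{0.005} + z_{0.20} = 2.576 + 0.842 = 3.417.
(The Φ(−δ − z_{α/2}) term is vanishingly small for δ > 0 and is dropped in the standard sample-size formula.)
δ = d·√(n/2) ⇒ n = 2(δ/d)² = 2 × (3.417 / 0.70)² = 47.67.
Round up to the next whole unit.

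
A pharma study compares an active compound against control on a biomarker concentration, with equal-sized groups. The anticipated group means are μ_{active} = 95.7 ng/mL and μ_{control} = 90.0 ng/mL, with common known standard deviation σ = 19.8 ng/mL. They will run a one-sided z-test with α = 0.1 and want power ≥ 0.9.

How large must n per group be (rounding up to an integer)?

Standardized effect: d = |μ_{active} − μ_{control}| / σ = |95.7 − 90.0| / 19.8 = 0.2879
For power 0.9 need Φ(δ − z_{0.1}) = 0.9, so δ = z_{0.1} + z_{0.10} = 1.282 + 1.282 = 2.563.
δ = d·√(n/2) ⇒ n = 2(δ/d)² = 2 × (2.563 / 0.2879)² = 158.54.
Round up to the next whole unit.

n = 159 per group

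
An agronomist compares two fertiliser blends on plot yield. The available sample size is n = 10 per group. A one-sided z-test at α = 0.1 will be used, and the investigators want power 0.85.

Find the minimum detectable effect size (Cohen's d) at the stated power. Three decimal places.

Required noncentrality: δ = z_{0.1} + z_{0.15} = 1.282 + 1.036 = 2.318.
δ = d·√(n/2) ⇒ d = δ/√(n/2) = 2.318/√(10/2) = 1.0366.

d ≈ 1.037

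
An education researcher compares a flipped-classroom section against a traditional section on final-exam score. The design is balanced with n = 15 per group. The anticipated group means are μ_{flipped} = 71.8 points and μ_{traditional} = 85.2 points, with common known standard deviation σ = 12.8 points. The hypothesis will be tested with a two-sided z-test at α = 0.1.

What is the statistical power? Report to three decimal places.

Power ≈ 0.889

Standardized effect: d = |μ_{flipped} − μ_{traditional}| / σ = |71.8 − 85.2| / 12.8 = 1.0469
Noncentrality parameter: δ = d·√(n/2) = 1.0469 × √(15/2) = 2.8670
Two-sided α = 0.1 → critical value z_{0.05} = 1.645.
Power = Φ(δ − 1.645) + Φ(−δ − 1.645) = Φ(1.222) + Φ(-4.512) = 0.8892 + 0.0000 = 0.8892.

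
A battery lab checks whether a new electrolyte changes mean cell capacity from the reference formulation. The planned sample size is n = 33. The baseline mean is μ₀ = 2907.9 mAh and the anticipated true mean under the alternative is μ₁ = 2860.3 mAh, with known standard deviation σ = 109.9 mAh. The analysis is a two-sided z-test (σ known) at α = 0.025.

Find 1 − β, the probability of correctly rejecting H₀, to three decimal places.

Power ≈ 0.597

Standardized effect: d = |μ₁ − μ₀| / σ = |2860.3 − 2907.9| / 109.9 = 0.4331
Noncentrality parameter: δ = d·√n = 0.4331 × √33 = 2.4881
Critical value for a two-sided test at α = 0.025: z_{α/2} = 2.241.
Power = Φ(δ − 2.241) + Φ(−δ − 2.241) = Φ(0.247) + Φ(-4.729) = 0.5974 + 0.0000 = 0.5974.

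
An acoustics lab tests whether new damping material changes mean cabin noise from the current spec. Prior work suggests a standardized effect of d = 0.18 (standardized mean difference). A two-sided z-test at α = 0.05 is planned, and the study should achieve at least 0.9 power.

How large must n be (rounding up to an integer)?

For power 0.9 need Φ(δ − z_{0.025}) = 0.9, so δ = z_{0.025} + z_{0.10} = 1.960 + 1.282 = 3.242.
(Ignoring the negligible lower-tail rejection probability gives the usual closed-form inversion.)
δ = d·√n ⇒ n = (δ/d)² = (3.242 / 0.18)² = 324.30.
Round up to the next whole unit.

n = 325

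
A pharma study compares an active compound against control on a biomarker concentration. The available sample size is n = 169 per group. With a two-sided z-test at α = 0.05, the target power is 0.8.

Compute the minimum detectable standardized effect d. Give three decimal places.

Required noncentrality: δ = z_{0.025} + z_{0.20} = 1.960 + 0.842 = 2.802.
(Lower-tail contribution to power is negligible for δ > 0.)
δ = d·√(n/2) ⇒ d = δ/√(n/2) = 2.802/√(169/2) = 0.3048.

d ≈ 0.305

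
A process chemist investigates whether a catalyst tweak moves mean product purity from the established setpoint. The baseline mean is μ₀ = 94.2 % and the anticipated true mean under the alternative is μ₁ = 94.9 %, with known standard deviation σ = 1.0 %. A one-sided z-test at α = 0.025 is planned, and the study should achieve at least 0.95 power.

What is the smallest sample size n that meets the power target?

Standardized effect: d = |μ₁ − μ₀| / σ = |94.9 − 94.2| / 1.0 = 0.7000
Set Φ(δ − 1.960) = 0.95; then δ − 1.960 = Φ⁻¹(0.95) = 1.645, giving δ = 3.605.
δ = d·√n ⇒ n = (δ/d)² = (3.605 / 0.7000)² = 26.52.
Rounding up, n = 27.

n = 27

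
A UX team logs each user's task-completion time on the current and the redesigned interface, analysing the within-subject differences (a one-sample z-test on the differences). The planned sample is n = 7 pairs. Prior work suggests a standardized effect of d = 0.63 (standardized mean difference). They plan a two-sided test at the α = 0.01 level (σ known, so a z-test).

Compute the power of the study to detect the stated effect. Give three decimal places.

Noncentrality parameter: δ = d·√n = 0.63 × √7 = 1.6668
Two-sided α = 0.01 → critical value z_{0.005} = 2.576.
Power = Φ(δ − 2.576) + Φ(−δ − 2.576) = Φ(-0.909) + Φ(-4.243) = 0.1817 + 0.0000 = 0.1817.

Power ≈ 0.182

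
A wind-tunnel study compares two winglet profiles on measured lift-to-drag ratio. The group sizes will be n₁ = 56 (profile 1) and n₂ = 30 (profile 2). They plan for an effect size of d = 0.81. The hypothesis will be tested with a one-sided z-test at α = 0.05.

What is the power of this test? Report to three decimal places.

Power ≈ 0.974

Noncentrality parameter: δ = d / √(1/n₁ + 1/n₂) = 0.81 / √(1/56 + 1/30) = 3.5801
Critical value for a one-sided test at α = 0.05: z_α = 1.645.
Power = Φ(δ − 1.645) = Φ(1.935) = 0.9735.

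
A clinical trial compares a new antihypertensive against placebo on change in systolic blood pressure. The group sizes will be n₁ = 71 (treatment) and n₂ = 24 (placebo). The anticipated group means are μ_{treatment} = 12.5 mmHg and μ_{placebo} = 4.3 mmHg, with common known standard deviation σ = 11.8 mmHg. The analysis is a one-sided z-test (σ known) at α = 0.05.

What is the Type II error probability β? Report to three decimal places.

β ≈ 0.097

Standardized effect: d = |μ_{treatment} − μ_{placebo}| / σ = |12.5 − 4.3| / 11.8 = 0.6949
Noncentrality parameter: δ = d / √(1/n₁ + 1/n₂) = 0.6949 / √(1/71 + 1/24) = 2.9431
Critical value for a one-sided test at α = 0.05: z_α = 1.645.
Power = P(Z > 1.645 − δ) = Φ(1.298) = 0.9029.
Type II error: β = 1 − power = 1 − 0.9029 = 0.0971.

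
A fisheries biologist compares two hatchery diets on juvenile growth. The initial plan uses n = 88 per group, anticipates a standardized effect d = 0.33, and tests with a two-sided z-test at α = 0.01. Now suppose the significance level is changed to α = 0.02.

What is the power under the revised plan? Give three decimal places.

δ = d·√(n/2) = 0.33 × √(88/2) = 2.1890 (unchanged). New critical value: z_{0.01} = 2.326.
Revised power = Φ(δ − 2.326) + Φ(−δ − 2.326) = Φ(-0.137) + Φ(-4.515) = 0.4454 + 0.0000 = 0.4454.

Power ≈ 0.445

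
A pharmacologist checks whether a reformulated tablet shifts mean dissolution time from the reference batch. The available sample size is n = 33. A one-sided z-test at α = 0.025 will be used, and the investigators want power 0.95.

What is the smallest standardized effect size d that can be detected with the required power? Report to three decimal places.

d ≈ 0.628

Required noncentrality: δ = z_{0.025} + z_{0.05} = 1.960 + 1.645 = 3.605.
δ = d·√n ⇒ d = δ/√n = 3.605/√33 = 0.6275.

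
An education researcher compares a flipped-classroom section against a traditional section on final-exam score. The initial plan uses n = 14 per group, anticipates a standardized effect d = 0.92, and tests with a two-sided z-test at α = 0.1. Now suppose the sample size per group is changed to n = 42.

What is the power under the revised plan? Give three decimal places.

Power ≈ 0.995

With n = 42 per group: δ = d·√(n/2) = 0.92 × √(42/2) = 4.2160. Critical value z_{0.05} = 1.645.
Revised power = Φ(δ − 1.645) + Φ(−δ − 1.645) = Φ(2.571) + Φ(-5.861) = 0.9949 + 0.0000 = 0.9949.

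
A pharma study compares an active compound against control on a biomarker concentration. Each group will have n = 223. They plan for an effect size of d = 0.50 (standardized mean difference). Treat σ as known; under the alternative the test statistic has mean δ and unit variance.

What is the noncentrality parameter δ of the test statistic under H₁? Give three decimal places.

δ ≈ 5.280

δ = d·√(n/2) = 0.50 × √(223/2) = 5.2797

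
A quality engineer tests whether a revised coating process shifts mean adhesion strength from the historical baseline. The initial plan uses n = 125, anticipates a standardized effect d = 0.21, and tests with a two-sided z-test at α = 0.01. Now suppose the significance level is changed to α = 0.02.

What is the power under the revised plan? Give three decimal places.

δ = d·√n = 0.21 × √125 = 2.3479 (unchanged). New critical value: z_{0.01} = 2.326.
Revised power = Φ(δ − 2.326) + Φ(−δ − 2.326) = Φ(0.022) + Φ(-4.674) = 0.5086 + 0.0000 = 0.5086.

Power ≈ 0.509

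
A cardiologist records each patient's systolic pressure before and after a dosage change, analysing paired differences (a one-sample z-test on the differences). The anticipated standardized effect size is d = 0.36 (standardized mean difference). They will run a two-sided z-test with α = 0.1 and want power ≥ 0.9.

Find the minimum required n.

Set Φ(δ − 1.645) = 0.9; then δ − 1.645 = Φ⁻¹(0.9) = 1.282, giving δ = 2.926.
(The Φ(−δ − z_{α/2}) term is vanishingly small for δ > 0 and is dropped in the standard sample-size formula.)
δ = d·√n ⇒ n = (δ/d)² = (2.926 / 0.36)² = 66.08.
Round up to the next whole unit.

n = 67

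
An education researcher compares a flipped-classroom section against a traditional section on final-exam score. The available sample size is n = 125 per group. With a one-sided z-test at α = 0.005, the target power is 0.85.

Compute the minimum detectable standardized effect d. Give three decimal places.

Need Φ(δ − 2.576) = 0.85, so δ = 2.576 + 1.036 = 3.612.
δ = d·√(n/2) ⇒ d = δ/√(n/2) = 3.612/√(125/2) = 0.4569.

d ≈ 0.457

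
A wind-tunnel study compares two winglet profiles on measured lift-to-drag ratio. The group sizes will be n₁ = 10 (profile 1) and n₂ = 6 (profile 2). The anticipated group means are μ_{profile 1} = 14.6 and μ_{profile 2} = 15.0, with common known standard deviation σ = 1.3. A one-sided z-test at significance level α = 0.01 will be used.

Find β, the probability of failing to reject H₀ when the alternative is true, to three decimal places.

β ≈ 0.958

Standardized effect: d = |μ_{profile 1} − μ_{profile 2}| / σ = |14.6 − 15.0| / 1.3 = 0.3077
Noncentrality parameter: δ = d / √(1/n₁ + 1/n₂) = 0.3077 / √(1/10 + 1/6) = 0.5958
Critical value for a one-sided test at α = 0.01: z_α = 2.326.
Power = Φ(δ − 2.326) = Φ(-1.731) = 0.0418.
Type II error: β = 1 − power = 1 − 0.0418 = 0.9582.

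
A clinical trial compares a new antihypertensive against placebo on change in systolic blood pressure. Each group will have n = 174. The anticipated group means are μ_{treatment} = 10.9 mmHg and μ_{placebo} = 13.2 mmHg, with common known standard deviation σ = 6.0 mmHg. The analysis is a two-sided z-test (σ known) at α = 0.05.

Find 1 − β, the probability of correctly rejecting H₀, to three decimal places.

Power ≈ 0.947

Standardized effect: d = |μ_{treatment} − μ_{placebo}| / σ = |10.9 − 13.2| / 6.0 = 0.3833
Noncentrality parameter: δ = d·√(n/2) = 0.3833 × √(174/2) = 3.5755
Critical value for a two-sided test at α = 0.05: z_{α/2} = 1.960.
Power = Φ(δ − 1.960) + Φ(−δ − 1.960) = Φ(1.616) + Φ(-5.535) = 0.9469 + 0.0000 = 0.9469.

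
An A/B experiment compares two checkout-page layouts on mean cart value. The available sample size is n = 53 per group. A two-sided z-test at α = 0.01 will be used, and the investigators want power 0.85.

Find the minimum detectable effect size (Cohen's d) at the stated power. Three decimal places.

Need Φ(δ − 2.576) = 0.85, so δ = 2.576 + 1.036 = 3.612.
(Lower-tail contribution to power is negligible for δ > 0.)
δ = d·√(n/2) ⇒ d = δ/√(n/2) = 3.612/√(53/2) = 0.7017.

d ≈ 0.702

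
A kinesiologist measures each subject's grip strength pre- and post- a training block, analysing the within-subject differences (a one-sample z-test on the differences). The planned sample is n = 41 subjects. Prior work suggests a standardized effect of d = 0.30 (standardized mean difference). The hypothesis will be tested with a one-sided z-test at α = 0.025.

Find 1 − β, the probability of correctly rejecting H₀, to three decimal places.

Power ≈ 0.484

Noncentrality parameter: δ = d·√n = 0.30 × √41 = 1.9209
One-sided α = 0.025 → critical value z_{0.025} = 1.960.
Power = Φ(δ − 1.960) = Φ(-0.039) = 0.4844.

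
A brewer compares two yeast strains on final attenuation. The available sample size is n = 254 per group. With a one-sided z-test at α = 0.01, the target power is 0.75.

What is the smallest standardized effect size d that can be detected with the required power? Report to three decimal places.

d ≈ 0.266

Required noncentrality: δ = z_{0.01} + z_{0.25} = 2.326 + 0.674 = 3.001.
δ = d·√(n/2) ⇒ d = δ/√(n/2) = 3.001/√(254/2) = 0.2663.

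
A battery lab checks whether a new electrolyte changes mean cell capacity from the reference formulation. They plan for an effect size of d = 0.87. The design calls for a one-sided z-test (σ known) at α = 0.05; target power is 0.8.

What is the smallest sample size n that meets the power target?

Set Φ(δ − 1.645) = 0.8; then δ − 1.645 = Φ⁻¹(0.8) = 0.842, giving δ = 2.486.
δ = d·√n ⇒ n = (δ/d)² = (2.486 / 0.87)² = 8.17.
Round up to the next whole unit.

n = 9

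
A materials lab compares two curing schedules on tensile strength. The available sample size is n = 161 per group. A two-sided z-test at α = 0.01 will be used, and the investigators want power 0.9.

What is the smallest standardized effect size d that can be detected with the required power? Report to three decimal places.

d ≈ 0.430

Required noncentrality: δ = z_{0.005} + z_{0.10} = 2.576 + 1.282 = 3.857.
(Lower-tail contribution to power is negligible for δ > 0.)
δ = d·√(n/2) ⇒ d = δ/√(n/2) = 3.857/√(161/2) = 0.4299.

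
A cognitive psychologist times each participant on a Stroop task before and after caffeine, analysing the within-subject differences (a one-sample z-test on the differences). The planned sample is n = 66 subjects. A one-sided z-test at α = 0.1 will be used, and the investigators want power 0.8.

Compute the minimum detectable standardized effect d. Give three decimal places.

d ≈ 0.261

Need Φ(δ − 1.282) = 0.8, so δ = 1.282 + 0.842 = 2.123.
δ = d·√n ⇒ d = δ/√n = 2.123/√66 = 0.2613.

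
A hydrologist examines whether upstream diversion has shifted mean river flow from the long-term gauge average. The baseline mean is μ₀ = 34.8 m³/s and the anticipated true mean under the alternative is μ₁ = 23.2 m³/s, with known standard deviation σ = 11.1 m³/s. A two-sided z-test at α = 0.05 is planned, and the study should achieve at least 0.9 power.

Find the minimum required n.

n = 10

Standardized effect: d = |μ₁ − μ₀| / σ = |23.2 − 34.8| / 11.1 = 1.0450
For power 0.9 need Φ(δ − z_{0.025}) = 0.9, so δ = z_{0.025} + z_{0.10} = 1.960 + 1.282 = 3.242.
(The Φ(−δ − z_{α/2}) term is vanishingly small for δ > 0 and is dropped in the standard sample-size formula.)
δ = d·√n ⇒ n = (δ/d)² = (3.242 / 1.0450)² = 9.62.
Round up to the next whole unit.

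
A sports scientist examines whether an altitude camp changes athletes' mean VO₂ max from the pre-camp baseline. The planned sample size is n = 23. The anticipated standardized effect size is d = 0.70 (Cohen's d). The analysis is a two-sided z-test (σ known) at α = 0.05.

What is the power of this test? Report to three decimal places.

Power ≈ 0.919

Noncentrality parameter: δ = d·√n = 0.70 × √23 = 3.3571
Two-sided α = 0.05 → critical value z_{0.025} = 1.960.
Power = Φ(δ − 1.960) + Φ(−δ − 1.960) = Φ(1.397) + Φ(-5.317) = 0.9188 + 0.0000 = 0.9188.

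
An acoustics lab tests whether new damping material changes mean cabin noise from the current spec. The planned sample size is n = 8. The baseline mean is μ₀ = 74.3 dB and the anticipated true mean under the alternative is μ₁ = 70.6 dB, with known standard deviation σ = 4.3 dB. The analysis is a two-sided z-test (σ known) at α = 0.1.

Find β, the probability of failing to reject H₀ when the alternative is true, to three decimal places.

β ≈ 0.215

Standardized effect: d = |μ₁ − μ₀| / σ = |70.6 − 74.3| / 4.3 = 0.8605
Noncentrality parameter: δ = d·√n = 0.8605 × √8 = 2.4338
Two-sided α = 0.1 → critical value z_{0.05} = 1.645.
Power = Φ(δ − 1.645) + Φ(−δ − 1.645) = Φ(0.789) + Φ(-4.079) = 0.7849 + 0.0000 = 0.7849.
Type II error: β = 1 − power = 1 − 0.7849 = 0.2151.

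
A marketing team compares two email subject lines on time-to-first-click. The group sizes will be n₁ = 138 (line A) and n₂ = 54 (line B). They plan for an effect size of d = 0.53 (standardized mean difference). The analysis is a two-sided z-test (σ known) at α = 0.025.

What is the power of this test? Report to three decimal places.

Power ≈ 0.856

Noncentrality parameter: δ = d / √(1/n₁ + 1/n₂) = 0.53 / √(1/138 + 1/54) = 3.3019
Critical value for a two-sided test at α = 0.025: z_{α/2} = 2.241.
Power = Φ(δ − 2.241) + Φ(−δ − 2.241) = Φ(1.060) + Φ(-5.543) = 0.8555 + 0.0000 = 0.8555.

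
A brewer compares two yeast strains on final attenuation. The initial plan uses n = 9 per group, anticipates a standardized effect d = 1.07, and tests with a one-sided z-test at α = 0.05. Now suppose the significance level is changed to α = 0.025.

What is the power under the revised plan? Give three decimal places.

δ = d·√(n/2) = 1.07 × √(9/2) = 2.2698 (unchanged). New critical value: z_{0.025} = 1.960.
Revised power = Φ(δ − 1.960) = Φ(0.310) = 0.6217.

Power ≈ 0.622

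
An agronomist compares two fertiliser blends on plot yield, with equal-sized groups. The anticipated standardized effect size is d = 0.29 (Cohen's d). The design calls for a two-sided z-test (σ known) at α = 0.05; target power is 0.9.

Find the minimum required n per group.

Set Φ(δ − 1.960) = 0.9; then δ − 1.960 = Φ⁻¹(0.9) = 1.282, giving δ = 3.242.
(The Φ(−δ − z_{α/2}) term is vanishingly small for δ > 0 and is dropped in the standard sample-size formula.)
δ = d·√(n/2) ⇒ n = 2(δ/d)² = 2 × (3.242 / 0.29)² = 249.88.
Rounding up, n = 250 per group.

n = 250 per group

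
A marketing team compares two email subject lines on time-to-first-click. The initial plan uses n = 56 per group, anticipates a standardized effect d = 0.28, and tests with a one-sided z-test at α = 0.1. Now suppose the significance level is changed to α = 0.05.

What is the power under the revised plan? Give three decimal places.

Power ≈ 0.435

δ = d·√(n/2) = 0.28 × √(56/2) = 1.4816 (unchanged). New critical value: z_{0.05} = 1.645.
Revised power = P(Z > 1.645 − δ) = Φ(-0.163) = 0.4352.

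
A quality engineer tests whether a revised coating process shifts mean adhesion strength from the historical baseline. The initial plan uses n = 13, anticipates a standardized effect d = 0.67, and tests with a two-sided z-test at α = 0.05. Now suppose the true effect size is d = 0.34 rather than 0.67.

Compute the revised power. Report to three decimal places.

With d = 0.34: δ = d·√n = 0.34 × √13 = 1.2259. Critical value z_{0.025} = 1.960.
Revised power = Φ(δ − 1.960) + Φ(−δ − 1.960) = Φ(-0.734) + Φ(-3.186) = 0.2315 + 0.0007 = 0.2322.

Power ≈ 0.232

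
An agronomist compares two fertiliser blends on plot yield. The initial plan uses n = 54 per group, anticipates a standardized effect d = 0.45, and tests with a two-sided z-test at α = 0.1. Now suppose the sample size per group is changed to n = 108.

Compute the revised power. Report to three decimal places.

Power ≈ 0.952

With n = 108 per group: δ = d·√(n/2) = 0.45 × √(108/2) = 3.3068. Critical value z_{0.05} = 1.645.
Revised power = Φ(δ − 1.645) + Φ(−δ − 1.645) = Φ(1.662) + Φ(-4.952) = 0.9517 + 0.0000 = 0.9517.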